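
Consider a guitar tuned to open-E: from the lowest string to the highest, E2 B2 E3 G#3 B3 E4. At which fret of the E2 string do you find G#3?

G#3 is 16 semitones above the open E2 (E–F–F#–G–…–F#–G–G#), so it sits at fret 16.

16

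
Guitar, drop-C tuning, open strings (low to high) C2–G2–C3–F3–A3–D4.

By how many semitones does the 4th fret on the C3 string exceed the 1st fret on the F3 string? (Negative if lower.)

-2 semitones

C3 at fret 4 → E3 (MIDI 52); F3 at fret 1 → F#3 (MIDI 54).
52 − 54 = -2, so the two pitches are 2 semitones apart.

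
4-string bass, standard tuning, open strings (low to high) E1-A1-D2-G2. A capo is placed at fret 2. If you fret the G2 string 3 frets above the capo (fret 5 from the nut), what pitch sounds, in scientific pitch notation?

C3

The capo raises the open G2 by 2 semitones to A2; fretting 3 more gives G2 + 2 + 3 = G2 + 5 semitones = C3.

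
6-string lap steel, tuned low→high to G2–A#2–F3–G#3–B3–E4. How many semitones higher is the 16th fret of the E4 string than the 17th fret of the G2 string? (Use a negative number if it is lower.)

20 semitones

E4 at fret 16 → G#5 (MIDI 80); G2 at fret 17 → C4 (MIDI 60).
80 − 60 = 20, so the two pitches are 20 semitones apart.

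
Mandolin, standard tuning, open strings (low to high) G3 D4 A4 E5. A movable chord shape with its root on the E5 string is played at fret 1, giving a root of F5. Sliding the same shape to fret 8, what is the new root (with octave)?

C6

Moving from fret 1 to fret 8 shifts the root by 7 semitones.
F5 up 7 semitones is C6.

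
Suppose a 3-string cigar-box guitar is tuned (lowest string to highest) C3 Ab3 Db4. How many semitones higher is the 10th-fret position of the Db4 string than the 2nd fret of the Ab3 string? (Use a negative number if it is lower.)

13 semitones

Db4 at fret 10 → B4 (MIDI 71); Ab3 at fret 2 → Bb3 (MIDI 58).
71 − 58 = 13, so the two pitches are 13 semitones apart.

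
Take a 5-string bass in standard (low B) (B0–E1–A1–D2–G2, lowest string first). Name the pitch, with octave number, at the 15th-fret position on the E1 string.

Each fret is one semitone, so E1 + 15 = G2.

G2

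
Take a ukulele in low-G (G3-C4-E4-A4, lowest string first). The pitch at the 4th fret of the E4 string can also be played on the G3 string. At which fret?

E4 at fret 4 is E4 + 4 semitones = G#4.
The open G3 string is 9 semitones below the open E4, so the same pitch on the G3 string lies at fret 4 + 9 = 13.

13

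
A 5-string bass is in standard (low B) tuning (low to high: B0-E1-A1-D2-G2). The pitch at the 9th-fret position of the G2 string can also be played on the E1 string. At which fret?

Fret 9 on G2 is MIDI 43 + 9 = 52 (E3). On the E1 string (open MIDI 28), that pitch is 52 − 28 = fret 24.

24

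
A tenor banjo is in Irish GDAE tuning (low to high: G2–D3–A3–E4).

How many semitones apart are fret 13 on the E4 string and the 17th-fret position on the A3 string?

E4 at fret 13 → F5 (MIDI 77); A3 at fret 17 → D5 (MIDI 74).
77 − 74 = 3, so the two pitches are 3 semitones apart, with F5 the higher.

3 semitones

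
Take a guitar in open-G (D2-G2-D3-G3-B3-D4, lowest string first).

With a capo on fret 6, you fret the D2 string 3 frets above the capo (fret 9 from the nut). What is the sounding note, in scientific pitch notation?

B2

The capo raises the open D2 by 6 semitones to G#2; fretting 3 more gives D2 + 6 + 3 = D2 + 9 semitones = B2.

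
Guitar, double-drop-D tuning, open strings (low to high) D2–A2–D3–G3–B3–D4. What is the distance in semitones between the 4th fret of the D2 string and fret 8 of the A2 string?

D2 at fret 4 → F♯2 (MIDI 42); A2 at fret 8 → F3 (MIDI 53).
42 − 53 = -11, so the two pitches are 11 semitones apart, with F3 the higher.

11 semitones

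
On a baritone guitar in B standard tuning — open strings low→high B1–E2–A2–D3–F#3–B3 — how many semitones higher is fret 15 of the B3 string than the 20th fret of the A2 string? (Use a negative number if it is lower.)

B3 at fret 15 → D5 (MIDI 74); A2 at fret 20 → F4 (MIDI 65).
74 − 65 = 9, so the two pitches are 9 semitones apart.

9 semitones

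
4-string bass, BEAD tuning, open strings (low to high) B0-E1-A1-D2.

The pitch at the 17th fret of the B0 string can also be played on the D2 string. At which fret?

2

Fret 17 on B0 is MIDI 23 + 17 = 40 (E2). On the D2 string (open MIDI 38), that pitch is 40 − 38 = fret 2.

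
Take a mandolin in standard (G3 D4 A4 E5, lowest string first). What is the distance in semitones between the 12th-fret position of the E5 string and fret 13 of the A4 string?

E5 at fret 12 → E6 (MIDI 88); A4 at fret 13 → A♯5 (MIDI 82).
88 − 82 = 6, so the two pitches are 6 semitones apart, with E6 the higher.

6 semitones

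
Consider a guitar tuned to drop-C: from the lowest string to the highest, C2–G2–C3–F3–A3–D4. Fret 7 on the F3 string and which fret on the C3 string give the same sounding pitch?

12

F3 at fret 7 is F3 + 7 semitones = C4.
The open C3 string is 5 semitones below the open F3, so the same pitch on the C3 string lies at fret 7 + 5 = 12.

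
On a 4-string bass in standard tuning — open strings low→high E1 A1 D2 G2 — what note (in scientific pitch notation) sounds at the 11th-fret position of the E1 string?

D#2

Each fret is one semitone, so E1 + 11 = D#2.
(Equivalently spelled Eb2.)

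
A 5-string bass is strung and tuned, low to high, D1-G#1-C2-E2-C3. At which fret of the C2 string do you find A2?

9

A2 is 9 semitones above the open C2 (C–C#–D–D#–E–F–F#–G–G#–A), so it sits at fret 9.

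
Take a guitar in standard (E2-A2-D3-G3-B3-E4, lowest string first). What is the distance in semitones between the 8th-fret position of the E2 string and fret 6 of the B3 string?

E2 at fret 8 → C3 (MIDI 48); B3 at fret 6 → F4 (MIDI 65).
48 − 65 = -17, so the two pitches are 17 semitones apart, with F4 the higher.

17 semitones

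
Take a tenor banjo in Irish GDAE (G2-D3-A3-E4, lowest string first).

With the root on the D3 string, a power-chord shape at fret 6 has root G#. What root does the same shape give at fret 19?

A

Moving from fret 6 to fret 19 shifts the root by 13 semitones.
G# up 13 semitones is A.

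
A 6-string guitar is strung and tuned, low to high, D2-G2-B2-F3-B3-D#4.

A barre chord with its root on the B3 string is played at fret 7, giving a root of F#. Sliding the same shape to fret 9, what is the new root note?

Moving from fret 7 to fret 9 shifts the root by 2 semitones.
F# up 2 semitones is G#.

G#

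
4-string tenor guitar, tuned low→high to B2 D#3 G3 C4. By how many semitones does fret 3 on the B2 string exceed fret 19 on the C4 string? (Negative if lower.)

-29 semitones

B2 at fret 3 → D3 (MIDI 50); C4 at fret 19 → G5 (MIDI 79).
50 − 79 = -29, so the two pitches are 29 semitones apart.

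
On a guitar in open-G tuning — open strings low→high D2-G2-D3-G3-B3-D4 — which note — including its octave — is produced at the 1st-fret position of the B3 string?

C4

B3 is MIDI 59. Adding 1 gives 60, which is C4.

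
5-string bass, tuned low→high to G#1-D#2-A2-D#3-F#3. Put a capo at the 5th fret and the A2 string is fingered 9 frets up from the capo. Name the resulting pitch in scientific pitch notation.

B3

The capo raises the open A2 by 5 semitones to D3; fretting 9 more gives A2 + 5 + 9 = A2 + 14 semitones = B3.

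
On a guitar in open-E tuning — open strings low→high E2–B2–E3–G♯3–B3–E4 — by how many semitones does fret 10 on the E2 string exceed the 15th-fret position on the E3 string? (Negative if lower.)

E2 at fret 10 → D3 (MIDI 50); E3 at fret 15 → G4 (MIDI 67).
50 − 67 = -17, so the two pitches are 17 semitones apart.

-17 semitones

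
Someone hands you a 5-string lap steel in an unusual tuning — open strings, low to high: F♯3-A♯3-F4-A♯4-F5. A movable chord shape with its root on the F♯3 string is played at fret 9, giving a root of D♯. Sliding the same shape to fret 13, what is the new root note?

G

Moving from fret 9 to fret 13 shifts the root by 4 semitones.
D♯ up 4 semitones is G.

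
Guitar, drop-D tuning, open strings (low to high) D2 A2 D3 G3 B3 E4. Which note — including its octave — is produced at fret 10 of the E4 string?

D5

E4 is MIDI 64. Adding 10 gives 74, which is D5.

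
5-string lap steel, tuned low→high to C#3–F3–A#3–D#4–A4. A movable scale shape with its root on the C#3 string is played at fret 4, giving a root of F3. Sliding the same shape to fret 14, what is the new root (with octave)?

D#4

Moving from fret 4 to fret 14 shifts the root by 10 semitones.
F3 up 10 semitones is D#4.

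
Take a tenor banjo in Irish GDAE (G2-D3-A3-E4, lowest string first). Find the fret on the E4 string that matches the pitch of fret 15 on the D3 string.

Fret 15 on D3 is MIDI 50 + 15 = 65 (F4). On the E4 string (open MIDI 64), that pitch is 65 − 64 = fret 1.

1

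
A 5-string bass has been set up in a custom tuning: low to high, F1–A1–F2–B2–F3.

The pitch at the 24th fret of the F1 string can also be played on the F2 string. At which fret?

F1 at fret 24 is F1 + 24 semitones = F3.
The open F2 string is 12 semitones above the open F1, so the same pitch on the F2 string lies at fret 24 − 12 = 12.

12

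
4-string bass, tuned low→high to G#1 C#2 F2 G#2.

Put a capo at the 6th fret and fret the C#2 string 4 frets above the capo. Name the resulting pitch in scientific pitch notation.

B2

The capo raises the open C#2 by 6 semitones to G2; fretting 4 more gives C#2 + 6 + 4 = C#2 + 10 semitones = B2.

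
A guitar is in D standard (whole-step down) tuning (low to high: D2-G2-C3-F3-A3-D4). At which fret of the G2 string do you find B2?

4

B2 is 4 semitones above the open G2 (G–G#–A–A#–B), so it sits at fret 4.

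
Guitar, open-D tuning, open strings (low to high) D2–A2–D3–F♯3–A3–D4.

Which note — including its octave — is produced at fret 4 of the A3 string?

C♯4

The open A3 string plus 4 semitones: A–A#–B–C–C#.
The walk passes from B into C once, so the octave number goes from 3 to 4.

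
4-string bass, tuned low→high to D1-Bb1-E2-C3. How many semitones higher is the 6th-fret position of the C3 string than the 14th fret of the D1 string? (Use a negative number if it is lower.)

14 semitones

C3 at fret 6 → Gb3 (MIDI 54); D1 at fret 14 → E2 (MIDI 40).
54 − 40 = 14, so the two pitches are 14 semitones apart.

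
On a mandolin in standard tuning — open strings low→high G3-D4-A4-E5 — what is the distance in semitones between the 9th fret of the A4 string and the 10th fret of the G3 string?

A4 at fret 9 → F♯5 (MIDI 78); G3 at fret 10 → F4 (MIDI 65).
78 − 65 = 13, so the two pitches are 13 semitones apart, with F♯5 the higher.

13 semitones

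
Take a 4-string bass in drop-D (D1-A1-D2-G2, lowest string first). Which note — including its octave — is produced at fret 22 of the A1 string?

G3

The open A1 string plus 22 semitones: A–A#–B–C–…–F–F#–G.
The walk passes from B into C 2 times, so the octave number goes from 1 to 3.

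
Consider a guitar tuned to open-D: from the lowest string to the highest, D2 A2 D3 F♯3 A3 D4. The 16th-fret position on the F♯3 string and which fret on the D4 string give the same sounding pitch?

F♯3 at fret 16 is F♯3 + 16 semitones = A♯4.
The open D4 string is 8 semitones above the open F♯3, so the same pitch on the D4 string lies at fret 16 − 8 = 8.

8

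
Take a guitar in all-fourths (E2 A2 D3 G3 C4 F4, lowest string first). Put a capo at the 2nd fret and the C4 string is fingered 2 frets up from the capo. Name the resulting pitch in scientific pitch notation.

The capo raises the open C4 by 2 semitones to D4; fretting 2 more gives C4 + 2 + 2 = C4 + 4 semitones = E4.

E4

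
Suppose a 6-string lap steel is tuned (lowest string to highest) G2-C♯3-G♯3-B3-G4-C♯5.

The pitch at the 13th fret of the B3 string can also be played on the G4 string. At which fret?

B3 at fret 13 is B3 + 13 semitones = C5.
The open G4 string is 8 semitones above the open B3, so the same pitch on the G4 string lies at fret 13 − 8 = 5.

5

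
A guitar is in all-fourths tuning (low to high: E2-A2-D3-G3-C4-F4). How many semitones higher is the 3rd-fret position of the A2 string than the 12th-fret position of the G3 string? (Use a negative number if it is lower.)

-19 semitones

A2 at fret 3 → C3 (MIDI 48); G3 at fret 12 → G4 (MIDI 67).
48 − 67 = -19, so the two pitches are 19 semitones apart.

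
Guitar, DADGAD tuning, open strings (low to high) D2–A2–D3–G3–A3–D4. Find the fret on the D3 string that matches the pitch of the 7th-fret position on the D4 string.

19

D4 at fret 7 is D4 + 7 semitones = A4.
The open D3 string is 12 semitones below the open D4, so the same pitch on the D3 string lies at fret 7 + 12 = 19.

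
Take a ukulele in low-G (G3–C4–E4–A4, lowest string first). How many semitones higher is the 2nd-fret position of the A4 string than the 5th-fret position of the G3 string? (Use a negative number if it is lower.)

A4 at fret 2 → B4 (MIDI 71); G3 at fret 5 → C4 (MIDI 60).
71 − 60 = 11, so the two pitches are 11 semitones apart.

11 semitones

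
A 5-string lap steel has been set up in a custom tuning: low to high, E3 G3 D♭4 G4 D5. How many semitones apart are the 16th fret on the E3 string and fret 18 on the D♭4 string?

E3 at fret 16 → A♭4 (MIDI 68); D♭4 at fret 18 → G5 (MIDI 79).
68 − 79 = -11, so the two pitches are 11 semitones apart, with G5 the higher.

11 semitones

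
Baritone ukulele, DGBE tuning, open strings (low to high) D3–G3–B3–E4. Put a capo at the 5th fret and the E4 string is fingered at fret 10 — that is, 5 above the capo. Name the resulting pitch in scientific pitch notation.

D5

The capo raises the open E4 by 5 semitones to A4; fretting 5 more gives E4 + 5 + 5 = E4 + 10 semitones = D5.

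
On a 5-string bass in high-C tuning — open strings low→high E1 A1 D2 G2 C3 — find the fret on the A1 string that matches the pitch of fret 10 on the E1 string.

5

Fret 10 on E1 is MIDI 28 + 10 = 38 (D2). On the A1 string (open MIDI 33), that pitch is 38 − 33 = fret 5.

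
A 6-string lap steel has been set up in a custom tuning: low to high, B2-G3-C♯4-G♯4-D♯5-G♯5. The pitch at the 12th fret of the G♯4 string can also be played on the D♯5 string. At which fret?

G♯4 at fret 12 is G♯4 + 12 semitones = G♯5.
The open D♯5 string is 7 semitones above the open G♯4, so the same pitch on the D♯5 string lies at fret 12 − 7 = 5.

5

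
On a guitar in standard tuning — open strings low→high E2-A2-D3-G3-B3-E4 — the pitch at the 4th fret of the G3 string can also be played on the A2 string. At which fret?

14

G3 at fret 4 is G3 + 4 semitones = B3.
The open A2 string is 10 semitones below the open G3, so the same pitch on the A2 string lies at fret 4 + 10 = 14.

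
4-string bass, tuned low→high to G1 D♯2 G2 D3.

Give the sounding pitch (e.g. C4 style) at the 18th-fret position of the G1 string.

C♯3

Each fret is one semitone, so G1 + 18 = C♯3.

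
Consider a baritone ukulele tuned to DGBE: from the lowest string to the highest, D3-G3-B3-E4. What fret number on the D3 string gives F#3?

4

F#3 is 4 semitones above the open D3 (D–D#–E–F–F#), so it sits at fret 4.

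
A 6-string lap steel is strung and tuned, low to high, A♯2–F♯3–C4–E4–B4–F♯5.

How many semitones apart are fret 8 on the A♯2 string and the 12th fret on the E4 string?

22 semitones

A♯2 at fret 8 → F♯3 (MIDI 54); E4 at fret 12 → E5 (MIDI 76).
54 − 76 = -22, so the two pitches are 22 semitones apart, with E5 the higher.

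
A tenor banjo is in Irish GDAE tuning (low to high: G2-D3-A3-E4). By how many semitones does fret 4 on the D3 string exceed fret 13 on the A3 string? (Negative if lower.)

-16 semitones

D3 at fret 4 → F♯3 (MIDI 54); A3 at fret 13 → A♯4 (MIDI 70).
54 − 70 = -16, so the two pitches are 16 semitones apart.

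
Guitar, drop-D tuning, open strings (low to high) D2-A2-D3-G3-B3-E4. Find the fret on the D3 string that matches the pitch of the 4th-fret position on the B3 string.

13

B3 at fret 4 is B3 + 4 semitones = D#4.
The open D3 string is 9 semitones below the open B3, so the same pitch on the D3 string lies at fret 4 + 9 = 13.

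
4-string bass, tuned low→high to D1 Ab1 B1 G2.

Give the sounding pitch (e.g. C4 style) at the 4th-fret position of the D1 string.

The open D1 string plus 4 semitones: D–Eb–E–F–Gb.
No B→C boundary is crossed, so the octave stays at 1.
(Equivalently spelled F#1.)

Gb1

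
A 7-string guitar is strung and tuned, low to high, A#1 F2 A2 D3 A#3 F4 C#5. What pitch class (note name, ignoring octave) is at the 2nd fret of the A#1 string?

The open A#1 string plus 2 semitones: A#–B–C.

C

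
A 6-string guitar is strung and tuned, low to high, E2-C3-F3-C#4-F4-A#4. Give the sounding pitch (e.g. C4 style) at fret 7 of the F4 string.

C5

F4 is MIDI 65. Adding 7 gives 72, which is C5.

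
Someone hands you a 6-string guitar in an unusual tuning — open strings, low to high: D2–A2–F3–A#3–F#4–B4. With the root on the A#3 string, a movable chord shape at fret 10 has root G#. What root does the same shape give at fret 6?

E

Moving from fret 10 to fret 6 shifts the root by -4 semitones.
G# down 4 semitones is E.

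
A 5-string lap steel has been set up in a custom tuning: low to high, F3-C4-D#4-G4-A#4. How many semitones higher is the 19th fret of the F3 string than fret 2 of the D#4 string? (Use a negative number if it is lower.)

7 semitones

F3 at fret 19 → C5 (MIDI 72); D#4 at fret 2 → F4 (MIDI 65).
72 − 65 = 7, so the two pitches are 7 semitones apart.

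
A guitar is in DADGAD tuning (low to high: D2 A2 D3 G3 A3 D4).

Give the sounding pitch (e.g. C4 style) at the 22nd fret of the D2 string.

C4

D2 is MIDI 38. Adding 22 gives 60, which is C4.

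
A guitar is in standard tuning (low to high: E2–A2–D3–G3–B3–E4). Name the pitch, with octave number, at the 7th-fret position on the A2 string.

E3

The open A2 string plus 7 semitones: A–A#–B–C–C#–D–D#–E.
The walk passes from B into C once, so the octave number goes from 2 to 3.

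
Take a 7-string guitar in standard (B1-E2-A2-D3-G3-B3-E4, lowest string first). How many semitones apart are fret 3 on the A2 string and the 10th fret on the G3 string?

17 semitones

A2 at fret 3 → C3 (MIDI 48); G3 at fret 10 → F4 (MIDI 65).
48 − 65 = -17, so the two pitches are 17 semitones apart, with F4 the higher.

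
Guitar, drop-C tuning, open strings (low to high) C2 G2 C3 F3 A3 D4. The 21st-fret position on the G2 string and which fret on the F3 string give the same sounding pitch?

Fret 21 on G2 is MIDI 43 + 21 = 64 (E4). On the F3 string (open MIDI 53), that pitch is 64 − 53 = fret 11.

11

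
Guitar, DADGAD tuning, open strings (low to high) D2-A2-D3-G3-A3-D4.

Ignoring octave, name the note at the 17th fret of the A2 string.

A2 is MIDI 45. Adding 17 gives 62; 62 mod 12 = 2, i.e. D.

D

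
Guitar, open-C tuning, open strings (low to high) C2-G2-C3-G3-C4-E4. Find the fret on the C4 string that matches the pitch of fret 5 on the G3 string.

G3 at fret 5 is G3 + 5 semitones = C4.
The open C4 string is 5 semitones above the open G3, so the same pitch on the C4 string lies at fret 5 − 5 = 0.

0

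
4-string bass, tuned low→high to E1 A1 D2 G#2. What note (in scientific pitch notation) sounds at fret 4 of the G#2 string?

C3

G#2 is MIDI 44. Adding 4 gives 48, which is C3.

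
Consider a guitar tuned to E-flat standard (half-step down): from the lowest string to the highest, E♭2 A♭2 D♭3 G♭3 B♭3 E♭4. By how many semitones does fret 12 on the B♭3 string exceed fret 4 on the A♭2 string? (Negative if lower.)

B♭3 at fret 12 → B♭4 (MIDI 70); A♭2 at fret 4 → C3 (MIDI 48).
70 − 48 = 22, so the two pitches are 22 semitones apart.

22 semitones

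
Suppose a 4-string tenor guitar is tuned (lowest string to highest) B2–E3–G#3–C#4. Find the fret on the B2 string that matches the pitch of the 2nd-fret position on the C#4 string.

16

C#4 at fret 2 is C#4 + 2 semitones = D#4.
The open B2 string is 14 semitones below the open C#4, so the same pitch on the B2 string lies at fret 2 + 14 = 16.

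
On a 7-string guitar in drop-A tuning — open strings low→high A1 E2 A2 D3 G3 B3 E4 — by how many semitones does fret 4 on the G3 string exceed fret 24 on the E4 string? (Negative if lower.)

-29 semitones

G3 at fret 4 → B3 (MIDI 59); E4 at fret 24 → E6 (MIDI 88).
59 − 88 = -29, so the two pitches are 29 semitones apart.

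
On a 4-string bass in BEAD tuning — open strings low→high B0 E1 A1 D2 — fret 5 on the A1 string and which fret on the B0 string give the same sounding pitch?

A1 at fret 5 is A1 + 5 semitones = D2.
The open B0 string is 10 semitones below the open A1, so the same pitch on the B0 string lies at fret 5 + 10 = 15.

15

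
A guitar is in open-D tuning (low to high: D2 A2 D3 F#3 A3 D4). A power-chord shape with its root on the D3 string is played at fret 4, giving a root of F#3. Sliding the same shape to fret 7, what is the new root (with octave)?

A3

Moving from fret 4 to fret 7 shifts the root by 3 semitones.
F#3 up 3 semitones is A3.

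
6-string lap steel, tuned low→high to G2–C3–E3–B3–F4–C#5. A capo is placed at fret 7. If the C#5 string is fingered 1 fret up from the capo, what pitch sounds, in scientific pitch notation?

The capo raises the open C#5 by 7 semitones to G#5; fretting 1 more gives C#5 + 7 + 1 = C#5 + 8 semitones = A5.

A5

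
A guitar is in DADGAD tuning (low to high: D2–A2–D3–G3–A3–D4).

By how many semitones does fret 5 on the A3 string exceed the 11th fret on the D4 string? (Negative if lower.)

-11 semitones

A3 at fret 5 → D4 (MIDI 62); D4 at fret 11 → C#5 (MIDI 73).
62 − 73 = -11, so the two pitches are 11 semitones apart.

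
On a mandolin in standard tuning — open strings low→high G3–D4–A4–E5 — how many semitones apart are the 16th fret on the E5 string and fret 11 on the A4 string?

12 semitones

E5 at fret 16 → G#6 (MIDI 92); A4 at fret 11 → G#5 (MIDI 80).
92 − 80 = 12, so the two pitches are 12 semitones apart, with G#6 the higher.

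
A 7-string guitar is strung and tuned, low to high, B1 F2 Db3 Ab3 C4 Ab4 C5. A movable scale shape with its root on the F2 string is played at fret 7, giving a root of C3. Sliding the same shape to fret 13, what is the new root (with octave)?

Gb3

Moving from fret 7 to fret 13 shifts the root by 6 semitones.
C3 up 6 semitones is Gb3.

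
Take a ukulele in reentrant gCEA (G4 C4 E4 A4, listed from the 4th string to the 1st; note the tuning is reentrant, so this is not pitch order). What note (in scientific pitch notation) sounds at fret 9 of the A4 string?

F#5

A4 is MIDI 69. Adding 9 gives 78, which is F#5.
(Equivalently spelled Gb5.)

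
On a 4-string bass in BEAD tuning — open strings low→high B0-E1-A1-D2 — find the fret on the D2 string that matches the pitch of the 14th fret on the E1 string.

E1 at fret 14 is E1 + 14 semitones = F#2.
The open D2 string is 10 semitones above the open E1, so the same pitch on the D2 string lies at fret 14 − 10 = 4.

4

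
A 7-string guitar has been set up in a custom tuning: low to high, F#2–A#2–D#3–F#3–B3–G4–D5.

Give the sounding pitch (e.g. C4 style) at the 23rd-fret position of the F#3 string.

F5

The open F#3 string plus 23 semitones: F#–G–G#–A–…–D#–E–F.
The walk passes from B into C 2 times, so the octave number goes from 3 to 5.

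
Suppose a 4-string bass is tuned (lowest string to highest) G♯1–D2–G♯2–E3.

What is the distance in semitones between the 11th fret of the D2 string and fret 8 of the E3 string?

D2 at fret 11 → C♯3 (MIDI 49); E3 at fret 8 → C4 (MIDI 60).
49 − 60 = -11, so the two pitches are 11 semitones apart, with C4 the higher.

11 semitones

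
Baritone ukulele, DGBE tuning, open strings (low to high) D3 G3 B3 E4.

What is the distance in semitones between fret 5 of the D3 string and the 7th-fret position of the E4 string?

16 semitones

D3 at fret 5 → G3 (MIDI 55); E4 at fret 7 → B4 (MIDI 71).
55 − 71 = -16, so the two pitches are 16 semitones apart, with B4 the higher.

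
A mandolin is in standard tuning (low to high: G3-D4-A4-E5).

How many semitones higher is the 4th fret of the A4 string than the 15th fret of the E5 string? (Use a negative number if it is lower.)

-18 semitones

A4 at fret 4 → C♯5 (MIDI 73); E5 at fret 15 → G6 (MIDI 91).
73 − 91 = -18, so the two pitches are 18 semitones apart.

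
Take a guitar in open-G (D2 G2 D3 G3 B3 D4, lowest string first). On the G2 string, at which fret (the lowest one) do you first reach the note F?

From G2, count semitones up the chromatic scale until reaching F: G–G#–A–A#–…–D#–E–F — 10 steps.

10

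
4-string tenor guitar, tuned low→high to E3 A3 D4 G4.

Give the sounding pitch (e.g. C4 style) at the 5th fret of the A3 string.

D4

The open A3 string plus 5 semitones: A–Bb–B–C–Db–D.
The walk passes from B into C once, so the octave number goes from 3 to 4.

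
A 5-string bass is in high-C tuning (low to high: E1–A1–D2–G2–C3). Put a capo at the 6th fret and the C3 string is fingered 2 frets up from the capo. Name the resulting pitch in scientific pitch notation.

G#3

The capo raises the open C3 by 6 semitones to F#3; fretting 2 more gives C3 + 6 + 2 = C3 + 8 semitones = G#3.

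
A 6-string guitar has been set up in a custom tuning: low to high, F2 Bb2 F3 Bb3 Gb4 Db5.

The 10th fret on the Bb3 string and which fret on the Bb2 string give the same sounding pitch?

Bb3 at fret 10 is Bb3 + 10 semitones = Ab4.
The open Bb2 string is 12 semitones below the open Bb3, so the same pitch on the Bb2 string lies at fret 10 + 12 = 22.

22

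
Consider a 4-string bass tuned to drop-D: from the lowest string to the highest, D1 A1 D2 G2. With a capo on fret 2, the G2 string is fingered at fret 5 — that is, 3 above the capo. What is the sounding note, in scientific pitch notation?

C3

The capo raises the open G2 by 2 semitones to A2; fretting 3 more gives G2 + 2 + 3 = G2 + 5 semitones = C3.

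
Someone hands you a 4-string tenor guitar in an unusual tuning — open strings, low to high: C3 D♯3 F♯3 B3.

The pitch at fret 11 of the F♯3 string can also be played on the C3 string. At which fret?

17

F♯3 at fret 11 is F♯3 + 11 semitones = F4.
The open C3 string is 6 semitones below the open F♯3, so the same pitch on the C3 string lies at fret 11 + 6 = 17.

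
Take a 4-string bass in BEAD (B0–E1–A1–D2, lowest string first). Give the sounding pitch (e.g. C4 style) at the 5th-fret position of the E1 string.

A1

The open E1 string plus 5 semitones: E–F–F#–G–G#–A.
No B→C boundary is crossed, so the octave stays at 1.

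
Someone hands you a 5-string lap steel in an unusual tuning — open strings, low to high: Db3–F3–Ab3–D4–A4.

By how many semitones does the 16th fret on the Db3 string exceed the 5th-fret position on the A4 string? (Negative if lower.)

-9 semitones

Db3 at fret 16 → F4 (MIDI 65); A4 at fret 5 → D5 (MIDI 74).
65 − 74 = -9, so the two pitches are 9 semitones apart.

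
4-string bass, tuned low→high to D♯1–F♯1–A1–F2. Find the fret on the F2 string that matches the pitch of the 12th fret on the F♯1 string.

1

F♯1 at fret 12 is F♯1 + 12 semitones = F♯2.
The open F2 string is 11 semitones above the open F♯1, so the same pitch on the F2 string lies at fret 12 − 11 = 1.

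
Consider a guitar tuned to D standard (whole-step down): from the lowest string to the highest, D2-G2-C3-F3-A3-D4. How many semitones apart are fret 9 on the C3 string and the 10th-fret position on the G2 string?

4 semitones

C3 at fret 9 → A3 (MIDI 57); G2 at fret 10 → F3 (MIDI 53).
57 − 53 = 4, so the two pitches are 4 semitones apart, with A3 the higher.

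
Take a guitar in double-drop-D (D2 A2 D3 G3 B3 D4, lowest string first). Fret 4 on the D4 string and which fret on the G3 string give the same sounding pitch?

11

D4 at fret 4 is D4 + 4 semitones = F#4.
The open G3 string is 7 semitones below the open D4, so the same pitch on the G3 string lies at fret 4 + 7 = 11.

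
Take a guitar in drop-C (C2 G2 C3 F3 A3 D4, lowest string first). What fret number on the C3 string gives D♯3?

3

D♯3 is 3 semitones above the open C3 (C–C#–D–D#), so it sits at fret 3.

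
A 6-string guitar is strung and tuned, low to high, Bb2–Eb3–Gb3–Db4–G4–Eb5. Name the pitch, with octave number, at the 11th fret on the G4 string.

The open G4 string plus 11 semitones: G–Ab–A–Bb–…–E–F–Gb.
The walk passes from B into C once, so the octave number goes from 4 to 5.
(Equivalently spelled F#5.)

Gb5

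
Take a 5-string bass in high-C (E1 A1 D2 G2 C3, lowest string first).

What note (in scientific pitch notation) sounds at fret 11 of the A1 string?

G#2

The open A1 string plus 11 semitones: A–A#–B–C–…–F#–G–G#.
The walk passes from B into C once, so the octave number goes from 1 to 2.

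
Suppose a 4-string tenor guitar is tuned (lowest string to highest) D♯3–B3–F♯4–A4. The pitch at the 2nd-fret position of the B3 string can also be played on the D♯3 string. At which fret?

Fret 2 on B3 is MIDI 59 + 2 = 61 (C♯4). On the D♯3 string (open MIDI 51), that pitch is 61 − 51 = fret 10.

10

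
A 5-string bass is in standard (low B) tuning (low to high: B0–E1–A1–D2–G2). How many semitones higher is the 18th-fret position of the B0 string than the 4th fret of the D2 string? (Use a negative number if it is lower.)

-1 semitone

B0 at fret 18 → F2 (MIDI 41); D2 at fret 4 → F♯2 (MIDI 42).
41 − 42 = -1, so the two pitches are 1 semitone apart.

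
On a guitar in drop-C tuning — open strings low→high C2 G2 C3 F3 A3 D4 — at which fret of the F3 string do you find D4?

9

D4 is 9 semitones above the open F3 (F–F#–G–G#–A–A#–B–C–C#–D), so it sits at fret 9.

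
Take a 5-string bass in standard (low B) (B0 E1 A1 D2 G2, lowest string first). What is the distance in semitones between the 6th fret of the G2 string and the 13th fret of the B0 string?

G2 at fret 6 → C#3 (MIDI 49); B0 at fret 13 → C2 (MIDI 36).
49 − 36 = 13, so the two pitches are 13 semitones apart, with C#3 the higher.

13 semitones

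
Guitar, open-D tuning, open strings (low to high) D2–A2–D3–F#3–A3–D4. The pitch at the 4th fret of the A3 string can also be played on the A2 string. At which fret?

16

A3 at fret 4 is A3 + 4 semitones = C#4.
The open A2 string is 12 semitones below the open A3, so the same pitch on the A2 string lies at fret 4 + 12 = 16.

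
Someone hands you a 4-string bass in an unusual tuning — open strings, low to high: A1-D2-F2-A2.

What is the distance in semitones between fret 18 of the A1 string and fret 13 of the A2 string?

7 semitones

A1 at fret 18 → D#3 (MIDI 51); A2 at fret 13 → A#3 (MIDI 58).
51 − 58 = -7, so the two pitches are 7 semitones apart, with A#3 the higher.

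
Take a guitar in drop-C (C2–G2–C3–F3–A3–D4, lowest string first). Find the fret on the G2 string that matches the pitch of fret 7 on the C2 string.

C2 at fret 7 is C2 + 7 semitones = G2.
The open G2 string is 7 semitones above the open C2, so the same pitch on the G2 string lies at fret 7 − 7 = 0.

0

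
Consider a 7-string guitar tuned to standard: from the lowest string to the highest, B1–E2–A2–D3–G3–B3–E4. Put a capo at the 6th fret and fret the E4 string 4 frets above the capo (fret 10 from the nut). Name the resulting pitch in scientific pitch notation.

D5

The capo raises the open E4 by 6 semitones to A#4; fretting 4 more gives E4 + 6 + 4 = E4 + 10 semitones = D5.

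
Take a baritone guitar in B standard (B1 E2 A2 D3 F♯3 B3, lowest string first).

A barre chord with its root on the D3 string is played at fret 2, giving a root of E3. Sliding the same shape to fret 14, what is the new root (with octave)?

E4

Moving from fret 2 to fret 14 shifts the root by 12 semitones.
E3 up 12 semitones is E4.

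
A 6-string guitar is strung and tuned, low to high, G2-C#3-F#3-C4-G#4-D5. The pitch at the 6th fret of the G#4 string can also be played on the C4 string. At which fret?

G#4 at fret 6 is G#4 + 6 semitones = D5.
The open C4 string is 8 semitones below the open G#4, so the same pitch on the C4 string lies at fret 6 + 8 = 14.

14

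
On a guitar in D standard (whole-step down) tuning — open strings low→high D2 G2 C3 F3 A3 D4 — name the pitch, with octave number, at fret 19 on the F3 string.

The open F3 string plus 19 semitones: F–F#–G–G#–…–A#–B–C.
The walk passes from B into C 2 times, so the octave number goes from 3 to 5.

C5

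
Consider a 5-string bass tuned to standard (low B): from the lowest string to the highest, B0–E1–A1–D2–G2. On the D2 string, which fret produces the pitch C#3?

C#3 is 11 semitones above the open D2 (D–D#–E–F–…–B–C–C#), so it sits at fret 11.

11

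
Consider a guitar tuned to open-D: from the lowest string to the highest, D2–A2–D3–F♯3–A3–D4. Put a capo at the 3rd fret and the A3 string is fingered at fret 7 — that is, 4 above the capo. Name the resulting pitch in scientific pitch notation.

E4

The capo raises the open A3 by 3 semitones to C4; fretting 4 more gives A3 + 3 + 4 = A3 + 7 semitones = E4.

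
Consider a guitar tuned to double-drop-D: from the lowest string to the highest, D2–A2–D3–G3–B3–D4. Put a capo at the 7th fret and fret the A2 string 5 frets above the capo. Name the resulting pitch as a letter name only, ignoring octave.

A

The capo raises the open A2 by 7 semitones to E3; fretting 5 more gives A2 + 7 + 5 = A2 + 12 semitones, landing on A.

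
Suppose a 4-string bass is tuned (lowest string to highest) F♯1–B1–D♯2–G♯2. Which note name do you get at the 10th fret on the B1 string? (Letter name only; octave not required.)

A

Each fret is one semitone, so B1 + 10 = A.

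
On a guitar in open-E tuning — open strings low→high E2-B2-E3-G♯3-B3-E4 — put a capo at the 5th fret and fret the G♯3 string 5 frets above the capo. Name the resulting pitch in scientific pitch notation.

F♯4

The capo raises the open G♯3 by 5 semitones to C♯4; fretting 5 more gives G♯3 + 5 + 5 = G♯3 + 10 semitones = F♯4.
(Also written G♭.)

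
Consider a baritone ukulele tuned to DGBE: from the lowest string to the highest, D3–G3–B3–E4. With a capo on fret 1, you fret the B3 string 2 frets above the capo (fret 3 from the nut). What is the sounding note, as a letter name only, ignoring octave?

D

The capo raises the open B3 by 1 semitone to C4; fretting 2 more gives B3 + 1 + 2 = B3 + 3 semitones, landing on D.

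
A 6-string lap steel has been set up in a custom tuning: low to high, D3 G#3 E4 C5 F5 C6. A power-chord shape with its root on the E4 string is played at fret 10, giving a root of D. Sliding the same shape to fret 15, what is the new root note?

Moving from fret 10 to fret 15 shifts the root by 5 semitones.
D up 5 semitones is G.

G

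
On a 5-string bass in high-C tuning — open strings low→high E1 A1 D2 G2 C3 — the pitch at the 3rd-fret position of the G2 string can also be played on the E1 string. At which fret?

G2 at fret 3 is G2 + 3 semitones = A#2.
The open E1 string is 15 semitones below the open G2, so the same pitch on the E1 string lies at fret 3 + 15 = 18.

18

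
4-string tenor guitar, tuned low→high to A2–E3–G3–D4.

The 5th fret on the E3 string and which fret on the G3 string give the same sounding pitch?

E3 at fret 5 is E3 + 5 semitones = A3.
The open G3 string is 3 semitones above the open E3, so the same pitch on the G3 string lies at fret 5 − 3 = 2.

2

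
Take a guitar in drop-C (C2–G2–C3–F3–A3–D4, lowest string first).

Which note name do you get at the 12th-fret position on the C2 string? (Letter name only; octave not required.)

Each fret is one semitone, so C2 + 12 = C.

C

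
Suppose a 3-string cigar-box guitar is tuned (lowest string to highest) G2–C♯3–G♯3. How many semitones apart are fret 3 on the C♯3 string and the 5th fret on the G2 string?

4 semitones

C♯3 at fret 3 → E3 (MIDI 52); G2 at fret 5 → C3 (MIDI 48).
52 − 48 = 4, so the two pitches are 4 semitones apart, with E3 the higher.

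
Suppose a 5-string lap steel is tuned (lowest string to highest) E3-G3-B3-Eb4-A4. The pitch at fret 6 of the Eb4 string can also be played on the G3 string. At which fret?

14

Eb4 at fret 6 is Eb4 + 6 semitones = A4.
The open G3 string is 8 semitones below the open Eb4, so the same pitch on the G3 string lies at fret 6 + 8 = 14.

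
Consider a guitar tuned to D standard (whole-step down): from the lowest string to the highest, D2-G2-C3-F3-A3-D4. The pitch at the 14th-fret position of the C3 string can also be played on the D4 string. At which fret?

0

C3 at fret 14 is C3 + 14 semitones = D4.
The open D4 string is 14 semitones above the open C3, so the same pitch on the D4 string lies at fret 14 − 14 = 0.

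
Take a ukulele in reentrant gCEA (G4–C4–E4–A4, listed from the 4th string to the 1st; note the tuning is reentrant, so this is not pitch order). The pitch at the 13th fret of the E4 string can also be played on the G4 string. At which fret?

10

Fret 13 on E4 is MIDI 64 + 13 = 77 (F5). On the G4 string (open MIDI 67), that pitch is 77 − 67 = fret 10.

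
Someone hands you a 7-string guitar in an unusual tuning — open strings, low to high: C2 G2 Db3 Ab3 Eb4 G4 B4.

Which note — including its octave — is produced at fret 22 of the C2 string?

The open C2 string plus 22 semitones: C–Db–D–Eb–…–Ab–A–Bb.
The walk passes from B into C once, so the octave number goes from 2 to 3.

Bb3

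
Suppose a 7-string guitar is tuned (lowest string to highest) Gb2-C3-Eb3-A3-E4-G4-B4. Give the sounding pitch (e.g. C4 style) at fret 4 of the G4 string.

B4

Each fret is one semitone, so G4 + 4 = B4.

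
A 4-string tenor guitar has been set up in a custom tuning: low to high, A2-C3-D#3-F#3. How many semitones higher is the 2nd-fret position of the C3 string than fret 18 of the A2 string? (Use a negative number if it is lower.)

C3 at fret 2 → D3 (MIDI 50); A2 at fret 18 → D#4 (MIDI 63).
50 − 63 = -13, so the two pitches are 13 semitones apart.

-13 semitones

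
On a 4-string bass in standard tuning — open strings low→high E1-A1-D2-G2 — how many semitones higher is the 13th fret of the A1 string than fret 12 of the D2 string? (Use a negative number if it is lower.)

A1 at fret 13 → A♯2 (MIDI 46); D2 at fret 12 → D3 (MIDI 50).
46 − 50 = -4, so the two pitches are 4 semitones apart.

-4 semitones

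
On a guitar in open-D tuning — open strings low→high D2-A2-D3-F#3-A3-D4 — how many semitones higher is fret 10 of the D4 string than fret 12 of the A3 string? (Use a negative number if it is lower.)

3 semitones

D4 at fret 10 → C5 (MIDI 72); A3 at fret 12 → A4 (MIDI 69).
72 − 69 = 3, so the two pitches are 3 semitones apart.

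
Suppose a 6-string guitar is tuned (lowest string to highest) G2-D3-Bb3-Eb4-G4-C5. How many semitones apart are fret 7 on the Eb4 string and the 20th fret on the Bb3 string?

8 semitones

Eb4 at fret 7 → Bb4 (MIDI 70); Bb3 at fret 20 → Gb5 (MIDI 78).
70 − 78 = -8, so the two pitches are 8 semitones apart, with Gb5 the higher.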